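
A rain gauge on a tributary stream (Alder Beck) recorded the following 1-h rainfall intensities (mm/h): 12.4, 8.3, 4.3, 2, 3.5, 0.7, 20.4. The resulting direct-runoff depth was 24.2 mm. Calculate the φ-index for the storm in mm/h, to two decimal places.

φ ≈ 5.63 mm/h

Only the 3 blocks with intensity above φ contribute runoff: 12.4, 8.3, 20.4 mm/h.
Σ(I−φ)·Δt = d  ⇒  (12.4+8.3+20.4 − 3φ)·1 = 24.2
φ = (41.10 − 24.2/1) / 3 = 5.63 mm/h.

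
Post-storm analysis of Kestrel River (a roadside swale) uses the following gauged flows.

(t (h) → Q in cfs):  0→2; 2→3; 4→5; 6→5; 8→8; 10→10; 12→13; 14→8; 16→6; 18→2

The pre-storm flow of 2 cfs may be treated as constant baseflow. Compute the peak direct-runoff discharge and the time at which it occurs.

Subtracting baseflow gives direct-runoff ordinates: 0.0, 1.0, 3.0, 3.0, 6.0, 8.0, 11.0, 6.0, 4.0, 0.0 cfs.
The maximum is 11.0 cfs, occurring at the reading for t = 12 h.

Q_p = 11.0 cfs at t = 12 h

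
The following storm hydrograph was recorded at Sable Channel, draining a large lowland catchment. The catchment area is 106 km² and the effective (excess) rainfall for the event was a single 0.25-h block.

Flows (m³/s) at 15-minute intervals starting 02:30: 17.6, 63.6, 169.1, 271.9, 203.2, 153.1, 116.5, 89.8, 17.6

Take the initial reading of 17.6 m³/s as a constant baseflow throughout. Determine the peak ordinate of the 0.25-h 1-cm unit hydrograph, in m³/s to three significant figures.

Direct runoff: 0.0, 46.0, 151.5, 254.3, 185.6, 135.5, 98.9, 72.2, 0.0 m³/s; ΣQ_DR = 944.0 m³/s, peak = 254.3 m³/s.
Runoff depth d = ΣQ_DR·Δt / A = 944.0 × 900 / (106 km²) = 8.015 mm.
The 1-cm UH is the DRH scaled by (10 mm)/d, so U_p = 254.3 × 10/8.015 = 317 m³/s.

U_p ≈ 317 m³/s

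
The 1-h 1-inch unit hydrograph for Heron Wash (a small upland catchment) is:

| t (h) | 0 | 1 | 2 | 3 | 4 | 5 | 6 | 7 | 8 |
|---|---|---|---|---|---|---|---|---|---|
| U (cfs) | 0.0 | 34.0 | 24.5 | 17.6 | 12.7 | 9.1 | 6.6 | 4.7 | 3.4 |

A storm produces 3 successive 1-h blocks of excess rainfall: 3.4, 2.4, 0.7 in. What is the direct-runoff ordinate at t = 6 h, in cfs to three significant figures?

By discrete convolution, Q_j = Σ (P_i / 1 in) · U_{j−i}.
At t = 6 h (j=6): Q = (3.4/1)·6.6 + (2.4/1)·9.1 + (0.7/1)·12.7 = 53.2 cfs.

Q ≈ 53.2 cfs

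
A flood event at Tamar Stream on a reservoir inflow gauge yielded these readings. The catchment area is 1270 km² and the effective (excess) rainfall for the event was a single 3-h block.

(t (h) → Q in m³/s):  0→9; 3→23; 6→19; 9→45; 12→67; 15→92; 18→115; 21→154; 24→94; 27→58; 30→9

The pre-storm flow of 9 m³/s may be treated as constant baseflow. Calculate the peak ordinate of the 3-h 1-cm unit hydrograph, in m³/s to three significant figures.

Direct runoff: 0.0, 14.0, 10.0, 36.0, 58.0, 83.0, 106.0, 145.0, 85.0, 49.0, 0.0 m³/s; ΣQ_DR = 586.0 m³/s, peak = 145.0 m³/s.
Runoff depth d = ΣQ_DR·Δt / A = 586.0 × 10800 / (1270 km²) = 4.983 mm.
The 1-cm UH is the DRH scaled by (10 mm)/d, so U_p = 145.0 × 10/4.983 = 291 m³/s.

U_p ≈ 291 m³/s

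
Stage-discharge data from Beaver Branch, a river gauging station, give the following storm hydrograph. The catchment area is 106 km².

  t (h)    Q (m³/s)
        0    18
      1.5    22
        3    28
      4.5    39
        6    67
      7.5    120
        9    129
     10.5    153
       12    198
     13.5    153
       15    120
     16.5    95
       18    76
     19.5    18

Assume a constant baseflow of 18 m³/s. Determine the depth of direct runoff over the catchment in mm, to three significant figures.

Direct runoff: 0.0, 4.0, 10.0, 21.0, 49.0, 102.0, 111.0, 135.0, 180.0, 135.0, 102.0, 77.0, 58.0, 0.0 m³/s; ΣQ_DR = 984.0 m³/s.
V = ΣQ_DR · Δt = 984.0 × 5400 s = 5.314 × 10^6 m³.
Over A = 106 km², depth = V / A = 50.1 mm.

d ≈ 50.1 mm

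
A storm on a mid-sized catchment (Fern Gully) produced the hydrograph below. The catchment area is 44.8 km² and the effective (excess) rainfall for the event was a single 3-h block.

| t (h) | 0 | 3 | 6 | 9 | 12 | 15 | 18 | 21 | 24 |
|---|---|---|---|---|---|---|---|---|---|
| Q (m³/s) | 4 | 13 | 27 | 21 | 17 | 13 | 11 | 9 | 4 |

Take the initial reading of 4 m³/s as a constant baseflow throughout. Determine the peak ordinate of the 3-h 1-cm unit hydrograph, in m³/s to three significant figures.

U_p ≈ 11.5 m³/s

Direct runoff: 0.0, 9.0, 23.0, 17.0, 13.0, 9.0, 7.0, 5.0, 0.0 m³/s; ΣQ_DR = 83.00 m³/s, peak = 23.0 m³/s.
Runoff depth d = ΣQ_DR·Δt / A = 83.00 × 10800 / (44.8 km²) = 20.01 mm.
The 1-cm UH is the DRH scaled by (10 mm)/d, so U_p = 23.0 × 10/20.01 = 11.5 m³/s.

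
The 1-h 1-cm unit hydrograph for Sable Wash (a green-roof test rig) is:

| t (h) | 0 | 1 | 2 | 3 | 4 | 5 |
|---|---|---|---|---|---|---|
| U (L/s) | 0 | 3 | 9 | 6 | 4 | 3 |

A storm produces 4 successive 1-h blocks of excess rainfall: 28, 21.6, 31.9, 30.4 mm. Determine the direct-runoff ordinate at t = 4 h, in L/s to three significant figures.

Q ≈ 62.0 L/s

By discrete convolution, Q_j = Σ (P_i / 10 mm) · U_{j−i}.
At t = 4 h (j=4): Q = (28/10)·4 + (21.6/10)·6 + (31.9/10)·9 + (30.4/10)·3 = 62.0 L/s.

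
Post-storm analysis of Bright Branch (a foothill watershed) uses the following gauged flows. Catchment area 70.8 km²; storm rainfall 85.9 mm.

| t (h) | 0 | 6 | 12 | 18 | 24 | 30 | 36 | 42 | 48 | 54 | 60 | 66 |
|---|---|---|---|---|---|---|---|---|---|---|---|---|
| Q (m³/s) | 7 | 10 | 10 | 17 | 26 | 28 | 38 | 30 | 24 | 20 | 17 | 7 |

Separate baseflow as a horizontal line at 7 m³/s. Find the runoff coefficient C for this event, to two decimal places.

ΣQ_DR = 150.0 m³/s; V = ΣQ_DR·Δt = 3.240 × 10^6 m³.
Runoff depth d = V / A = 45.76 mm.
C = d / P = 45.76 / 85.9 = 0.53.

C ≈ 0.53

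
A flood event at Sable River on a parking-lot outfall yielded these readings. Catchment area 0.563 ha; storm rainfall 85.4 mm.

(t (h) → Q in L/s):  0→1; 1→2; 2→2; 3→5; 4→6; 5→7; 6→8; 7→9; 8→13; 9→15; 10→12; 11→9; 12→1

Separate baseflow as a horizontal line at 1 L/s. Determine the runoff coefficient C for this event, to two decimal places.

ΣQ_DR = 77.00 L/s; V = ΣQ_DR·Δt = 2.772 × 10^5 L.
Runoff depth d = V / A = 49.24 mm.
C = d / P = 49.24 / 85.4 = 0.58.

C ≈ 0.58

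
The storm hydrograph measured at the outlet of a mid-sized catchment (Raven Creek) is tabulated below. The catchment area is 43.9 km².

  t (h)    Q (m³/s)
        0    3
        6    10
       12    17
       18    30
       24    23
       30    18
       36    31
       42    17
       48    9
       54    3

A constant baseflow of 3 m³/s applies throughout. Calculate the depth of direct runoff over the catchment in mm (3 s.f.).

d ≈ 64.5 mm

Direct runoff: 0.0, 7.0, 14.0, 27.0, 20.0, 15.0, 28.0, 14.0, 6.0, 0.0 m³/s; ΣQ_DR = 131.0 m³/s.
V = ΣQ_DR · Δt = 131.0 × 21600 s = 2.830 × 10^6 m³.
Over A = 43.9 km², depth = V / A = 64.5 mm.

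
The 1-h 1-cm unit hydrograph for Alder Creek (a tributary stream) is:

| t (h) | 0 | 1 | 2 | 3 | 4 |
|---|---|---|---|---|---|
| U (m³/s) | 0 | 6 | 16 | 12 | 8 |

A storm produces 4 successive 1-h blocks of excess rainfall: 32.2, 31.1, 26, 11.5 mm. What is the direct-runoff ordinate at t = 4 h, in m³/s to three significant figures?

Q ≈ 112 m³/s

By discrete convolution, Q_j = Σ (P_i / 10 mm) · U_{j−i}.
At t = 4 h (j=4): Q = (32.2/10)·8 + (31.1/10)·12 + (26/10)·16 + (11.5/10)·6 = 112 m³/s.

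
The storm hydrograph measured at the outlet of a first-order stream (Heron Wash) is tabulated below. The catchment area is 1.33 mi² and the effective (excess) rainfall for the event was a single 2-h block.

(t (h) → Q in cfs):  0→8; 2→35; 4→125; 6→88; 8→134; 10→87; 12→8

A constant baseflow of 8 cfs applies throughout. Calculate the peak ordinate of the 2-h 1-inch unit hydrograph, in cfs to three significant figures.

Direct runoff: 0.0, 27.0, 117.0, 80.0, 126.0, 79.0, 0.0 cfs; ΣQ_DR = 429.0 cfs, peak = 126.0 cfs.
Runoff depth d = ΣQ_DR·Δt / A = 429.0 × 7200 / (1.33 mi²) = 0.9997 in.
The 1-inch UH is the DRH scaled by (1 in)/d, so U_p = 126.0 × 1/0.9997 = 126 cfs.

U_p ≈ 126 cfs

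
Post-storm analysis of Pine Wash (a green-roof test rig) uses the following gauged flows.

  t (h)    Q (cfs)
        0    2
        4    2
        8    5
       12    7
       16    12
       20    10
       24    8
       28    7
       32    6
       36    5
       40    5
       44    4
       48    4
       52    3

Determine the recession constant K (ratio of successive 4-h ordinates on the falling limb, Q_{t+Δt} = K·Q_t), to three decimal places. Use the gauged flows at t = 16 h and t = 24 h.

Using the recession-limb readings at t = 16 h and t = 24 h: Q falls from 12 to 8 cfs over 2 intervals.
K = (Q₂/Q₁)^(1/2) = (8/12)^(1/2) = 0.816.

K ≈ 0.816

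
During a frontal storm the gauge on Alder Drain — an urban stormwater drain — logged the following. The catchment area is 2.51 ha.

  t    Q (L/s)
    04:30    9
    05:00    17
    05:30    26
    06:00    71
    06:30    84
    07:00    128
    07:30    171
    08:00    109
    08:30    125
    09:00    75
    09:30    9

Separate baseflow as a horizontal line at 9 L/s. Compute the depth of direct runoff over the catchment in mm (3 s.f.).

d ≈ 52.0 mm

Direct runoff: 0.0, 8.0, 17.0, 62.0, 75.0, 119.0, 162.0, 100.0, 116.0, 66.0, 0.0 L/s; ΣQ_DR = 725.0 L/s.
V = ΣQ_DR · Δt = 725.0 × 1800 s = 1.305 × 10^6 L.
Over A = 2.51 ha, depth = V / A = 52.0 mm.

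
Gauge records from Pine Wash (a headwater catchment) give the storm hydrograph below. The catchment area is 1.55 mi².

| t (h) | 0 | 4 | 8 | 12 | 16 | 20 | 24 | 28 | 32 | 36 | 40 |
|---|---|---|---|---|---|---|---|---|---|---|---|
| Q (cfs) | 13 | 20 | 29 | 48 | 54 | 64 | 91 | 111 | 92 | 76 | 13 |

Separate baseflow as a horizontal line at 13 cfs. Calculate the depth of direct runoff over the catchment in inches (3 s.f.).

Direct runoff: 0.0, 7.0, 16.0, 35.0, 41.0, 51.0, 78.0, 98.0, 79.0, 63.0, 0.0 cfs; ΣQ_DR = 468.0 cfs.
V = ΣQ_DR · Δt = 468.0 × 14400 s = 6.739 × 10^6 ft³.
Over A = 1.55 mi², depth = V / A = 1.87 in.

d ≈ 1.87 in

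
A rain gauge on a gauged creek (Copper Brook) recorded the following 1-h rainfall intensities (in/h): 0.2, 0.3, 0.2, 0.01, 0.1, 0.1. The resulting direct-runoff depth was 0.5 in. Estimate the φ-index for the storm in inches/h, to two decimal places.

Only the 5 blocks with intensity above φ contribute runoff: 0.2, 0.3, 0.2, 0.1, 0.1 in/h.
Σ(I−φ)·Δt = d  ⇒  (0.2+0.3+0.2+0.1+0.1 − 5φ)·1 = 0.5
φ = (0.9000 − 0.5/1) / 5 = 0.08 in/h.

φ ≈ 0.08 in/h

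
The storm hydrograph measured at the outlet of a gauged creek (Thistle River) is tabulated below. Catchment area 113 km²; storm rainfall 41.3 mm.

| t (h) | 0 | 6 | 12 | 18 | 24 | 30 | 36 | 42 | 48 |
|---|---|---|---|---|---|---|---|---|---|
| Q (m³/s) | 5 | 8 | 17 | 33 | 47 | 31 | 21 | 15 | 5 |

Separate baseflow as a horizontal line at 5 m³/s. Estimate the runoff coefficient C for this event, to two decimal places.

ΣQ_DR = 137.0 m³/s; V = ΣQ_DR·Δt = 2.959 × 10^6 m³.
Runoff depth d = V / A = 26.19 mm.
C = d / P = 26.19 / 41.3 = 0.63.

C ≈ 0.63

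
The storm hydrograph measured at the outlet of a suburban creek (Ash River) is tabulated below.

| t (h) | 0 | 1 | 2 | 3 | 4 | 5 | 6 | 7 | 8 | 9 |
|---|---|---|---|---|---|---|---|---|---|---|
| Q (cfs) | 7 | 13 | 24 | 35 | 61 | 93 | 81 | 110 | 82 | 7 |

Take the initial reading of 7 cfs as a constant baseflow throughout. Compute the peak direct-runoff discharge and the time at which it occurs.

Subtracting baseflow gives direct-runoff ordinates: 0.0, 6.0, 17.0, 28.0, 54.0, 86.0, 74.0, 103.0, 75.0, 0.0 cfs.
The maximum is 103.0 cfs, occurring at the reading for t = 7 h.

Q_p = 103.0 cfs at t = 7 h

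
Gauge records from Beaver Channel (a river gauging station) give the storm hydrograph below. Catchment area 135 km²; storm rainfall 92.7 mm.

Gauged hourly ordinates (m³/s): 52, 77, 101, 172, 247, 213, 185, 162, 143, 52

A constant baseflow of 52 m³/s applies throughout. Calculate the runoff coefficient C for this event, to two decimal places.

C ≈ 0.25

ΣQ_DR = 884.0 m³/s; V = ΣQ_DR·Δt = 3.182 × 10^6 m³.
Runoff depth d = V / A = 23.57 mm.
C = d / P = 23.57 / 92.7 = 0.25.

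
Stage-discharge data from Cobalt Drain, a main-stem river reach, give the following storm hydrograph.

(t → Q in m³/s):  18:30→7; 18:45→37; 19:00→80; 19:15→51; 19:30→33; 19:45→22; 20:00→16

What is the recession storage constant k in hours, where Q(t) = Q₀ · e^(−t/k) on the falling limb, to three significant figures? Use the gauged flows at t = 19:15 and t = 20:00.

On the falling limb, Q drops from 51 to 16 m³/s between t = 19:15 and t = 20:00 (Δt = 0.75 h).
k = −Δt / ln(Q₂/Q₁) = −0.75 / ln(16/51) = 0.647 h.

k ≈ 0.647 h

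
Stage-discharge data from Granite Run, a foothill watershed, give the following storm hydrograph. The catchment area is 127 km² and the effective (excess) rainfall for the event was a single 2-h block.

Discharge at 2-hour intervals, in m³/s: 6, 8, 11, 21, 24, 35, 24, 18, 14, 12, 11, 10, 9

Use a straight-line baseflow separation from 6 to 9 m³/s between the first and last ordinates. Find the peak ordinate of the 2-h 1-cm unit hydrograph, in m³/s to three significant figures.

Direct runoff: 0.00, 1.75, 4.50, 14.25, 17.00, 27.75, 16.50, 10.25, 6.00, 3.75, 2.50, 1.25, 0.00 m³/s; ΣQ_DR = 105.5 m³/s, peak = 27.75 m³/s.
Runoff depth d = ΣQ_DR·Δt / A = 105.5 × 7200 / (127 km²) = 5.981 mm.
The 1-cm UH is the DRH scaled by (10 mm)/d, so U_p = 27.75 × 10/5.981 = 46.4 m³/s.

U_p ≈ 46.4 m³/s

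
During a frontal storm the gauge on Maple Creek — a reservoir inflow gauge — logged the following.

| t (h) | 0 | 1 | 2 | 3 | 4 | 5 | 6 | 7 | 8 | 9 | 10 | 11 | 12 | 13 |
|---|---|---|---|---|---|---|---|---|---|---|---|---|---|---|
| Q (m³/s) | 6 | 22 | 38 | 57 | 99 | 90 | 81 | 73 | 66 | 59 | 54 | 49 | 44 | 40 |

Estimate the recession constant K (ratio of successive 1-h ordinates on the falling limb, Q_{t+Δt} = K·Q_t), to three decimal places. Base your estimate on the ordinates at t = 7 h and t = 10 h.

K ≈ 0.904

Using the recession-limb readings at t = 7 h and t = 10 h: Q falls from 73 to 54 m³/s over 3 intervals.
K = (Q₂/Q₁)^(1/3) = (54/73)^(1/3) = 0.904.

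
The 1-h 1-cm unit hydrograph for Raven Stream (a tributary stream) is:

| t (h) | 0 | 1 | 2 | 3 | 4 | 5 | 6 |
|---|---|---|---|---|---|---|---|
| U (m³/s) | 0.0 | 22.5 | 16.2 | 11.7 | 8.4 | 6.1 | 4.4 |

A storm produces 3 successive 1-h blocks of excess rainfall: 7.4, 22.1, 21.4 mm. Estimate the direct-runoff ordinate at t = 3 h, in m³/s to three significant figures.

By discrete convolution, Q_j = Σ (P_i / 10 mm) · U_{j−i}.
At t = 3 h (j=3): Q = (7.4/10)·11.7 + (22.1/10)·16.2 + (21.4/10)·22.5 = 92.6 m³/s.

Q ≈ 92.6 m³/s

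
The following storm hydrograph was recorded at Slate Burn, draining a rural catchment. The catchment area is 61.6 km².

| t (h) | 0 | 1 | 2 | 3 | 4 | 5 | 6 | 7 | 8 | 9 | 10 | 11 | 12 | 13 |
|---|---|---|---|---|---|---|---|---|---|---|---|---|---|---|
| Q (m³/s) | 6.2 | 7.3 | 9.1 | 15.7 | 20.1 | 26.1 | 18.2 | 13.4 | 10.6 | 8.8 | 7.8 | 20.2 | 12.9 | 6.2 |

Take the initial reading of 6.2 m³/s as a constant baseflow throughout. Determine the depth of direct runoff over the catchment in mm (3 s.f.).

d ≈ 5.60 mm

Direct runoff: 0.0, 1.1, 2.9, 9.5, 13.9, 19.9, 12.0, 7.2, 4.4, 2.6, 1.6, 14.0, 6.7, 0.0 m³/s; ΣQ_DR = 95.80 m³/s.
V = ΣQ_DR · Δt = 95.80 × 3600 s = 3.449 × 10^5 m³.
Over A = 61.6 km², depth = V / A = 5.60 mm.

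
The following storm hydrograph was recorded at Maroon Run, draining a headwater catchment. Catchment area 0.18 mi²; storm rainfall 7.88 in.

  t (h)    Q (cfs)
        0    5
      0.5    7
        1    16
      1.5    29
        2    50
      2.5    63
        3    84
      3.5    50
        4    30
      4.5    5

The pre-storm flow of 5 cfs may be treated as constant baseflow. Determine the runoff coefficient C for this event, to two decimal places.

C ≈ 0.16

ΣQ_DR = 289.0 cfs; V = ΣQ_DR·Δt = 5.202 × 10^5 ft³.
Runoff depth d = V / A = 1.244 in.
C = d / P = 1.244 / 7.88 = 0.16.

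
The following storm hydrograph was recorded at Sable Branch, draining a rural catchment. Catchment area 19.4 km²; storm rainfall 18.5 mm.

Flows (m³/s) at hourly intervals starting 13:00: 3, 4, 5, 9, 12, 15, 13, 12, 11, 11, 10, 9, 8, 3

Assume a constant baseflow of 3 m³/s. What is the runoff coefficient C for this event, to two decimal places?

ΣQ_DR = 83.00 m³/s; V = ΣQ_DR·Δt = 2.988 × 10^5 m³.
Runoff depth d = V / A = 15.40 mm.
C = d / P = 15.40 / 18.5 = 0.83.

C ≈ 0.83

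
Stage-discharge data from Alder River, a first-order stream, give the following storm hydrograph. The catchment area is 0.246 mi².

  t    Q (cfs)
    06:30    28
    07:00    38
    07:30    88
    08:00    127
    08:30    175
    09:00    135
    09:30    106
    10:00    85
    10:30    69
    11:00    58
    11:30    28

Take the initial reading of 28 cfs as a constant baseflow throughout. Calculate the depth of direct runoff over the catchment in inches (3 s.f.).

d ≈ 1.98 in

Direct runoff: 0.0, 10.0, 60.0, 99.0, 147.0, 107.0, 78.0, 57.0, 41.0, 30.0, 0.0 cfs; ΣQ_DR = 629.0 cfs.
V = ΣQ_DR · Δt = 629.0 × 1800 s = 1.132 × 10^6 ft³.
Over A = 0.246 mi², depth = V / A = 1.98 in.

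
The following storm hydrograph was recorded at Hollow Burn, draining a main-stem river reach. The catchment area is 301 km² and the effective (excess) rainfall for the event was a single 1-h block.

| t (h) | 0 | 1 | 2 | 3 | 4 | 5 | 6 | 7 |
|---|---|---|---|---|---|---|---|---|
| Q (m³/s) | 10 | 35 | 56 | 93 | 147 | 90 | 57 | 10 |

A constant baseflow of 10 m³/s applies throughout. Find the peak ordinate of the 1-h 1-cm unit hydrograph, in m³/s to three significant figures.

Direct runoff: 0.0, 25.0, 46.0, 83.0, 137.0, 80.0, 47.0, 0.0 m³/s; ΣQ_DR = 418.0 m³/s, peak = 137.0 m³/s.
Runoff depth d = ΣQ_DR·Δt / A = 418.0 × 3600 / (301 km²) = 4.999 mm.
The 1-cm UH is the DRH scaled by (10 mm)/d, so U_p = 137.0 × 10/4.999 = 274 m³/s.

U_p ≈ 274 m³/s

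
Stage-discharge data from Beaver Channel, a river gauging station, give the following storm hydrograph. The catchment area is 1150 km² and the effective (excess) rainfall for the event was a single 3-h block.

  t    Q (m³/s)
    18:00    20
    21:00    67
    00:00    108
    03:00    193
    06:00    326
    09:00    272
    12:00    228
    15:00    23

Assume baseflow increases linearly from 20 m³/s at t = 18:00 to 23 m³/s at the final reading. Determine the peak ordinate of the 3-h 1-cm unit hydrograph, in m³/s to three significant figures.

Direct runoff: 0.00, 46.57, 87.14, 171.71, 304.29, 249.86, 205.43, 0.00 m³/s; ΣQ_DR = 1065 m³/s, peak = 304.29 m³/s.
Runoff depth d = ΣQ_DR·Δt / A = 1065 × 10800 / (1150 km²) = 10.00 mm.
The 1-cm UH is the DRH scaled by (10 mm)/d, so U_p = 304.29 × 10/10.00 = 304 m³/s.

U_p ≈ 304 m³/s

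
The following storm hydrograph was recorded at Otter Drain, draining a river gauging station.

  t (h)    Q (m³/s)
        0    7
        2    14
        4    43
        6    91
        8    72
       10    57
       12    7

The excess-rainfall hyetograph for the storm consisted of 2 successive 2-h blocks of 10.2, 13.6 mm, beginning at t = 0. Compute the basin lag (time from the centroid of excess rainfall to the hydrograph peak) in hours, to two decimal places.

t_L ≈ 3.86 h

Centroid of excess rainfall: t_c = Σ P_i·t̄_i / ΣP_i = 2.1429 h (block centres at 1, 3 h).
Hydrograph peak occurs at t = 6 h, so basin lag t_L = 6 − 2.1429 = 3.86 h.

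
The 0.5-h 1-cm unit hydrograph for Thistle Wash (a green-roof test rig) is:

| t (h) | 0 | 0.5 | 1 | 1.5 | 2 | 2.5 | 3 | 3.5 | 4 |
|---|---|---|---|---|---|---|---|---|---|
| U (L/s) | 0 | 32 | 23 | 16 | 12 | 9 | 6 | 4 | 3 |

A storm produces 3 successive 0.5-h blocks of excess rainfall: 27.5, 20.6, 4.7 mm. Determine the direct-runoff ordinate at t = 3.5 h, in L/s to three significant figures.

Q ≈ 27.6 L/s

By discrete convolution, Q_j = Σ (P_i / 10 mm) · U_{j−i}.
At t = 3.5 h (j=7): Q = (27.5/10)·4 + (20.6/10)·6 + (4.7/10)·9 = 27.6 L/s.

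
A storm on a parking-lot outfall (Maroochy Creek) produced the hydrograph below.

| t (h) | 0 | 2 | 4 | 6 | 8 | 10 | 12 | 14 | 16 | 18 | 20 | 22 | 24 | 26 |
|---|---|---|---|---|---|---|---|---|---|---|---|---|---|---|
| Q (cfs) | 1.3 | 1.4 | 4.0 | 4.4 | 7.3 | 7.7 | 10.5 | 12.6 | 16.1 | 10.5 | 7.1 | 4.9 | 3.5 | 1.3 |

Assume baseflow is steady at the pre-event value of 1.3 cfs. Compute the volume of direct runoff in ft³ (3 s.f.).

Direct-runoff ordinates (Q − Q_b): 0.0, 0.1, 2.7, 3.1, 6.0, 6.4, 9.2, 11.3, 14.8, 9.2, 5.8, 3.6, 2.2, 0.0 cfs.
ΣQ_DR = 74.40 cfs.
With Δt = 2 h = 7200 s, V = ΣQ_DR · Δt = 74.40 × 7200 = 5.36 × 10^5 ft³.

V ≈ 5.36 × 10^5 ft³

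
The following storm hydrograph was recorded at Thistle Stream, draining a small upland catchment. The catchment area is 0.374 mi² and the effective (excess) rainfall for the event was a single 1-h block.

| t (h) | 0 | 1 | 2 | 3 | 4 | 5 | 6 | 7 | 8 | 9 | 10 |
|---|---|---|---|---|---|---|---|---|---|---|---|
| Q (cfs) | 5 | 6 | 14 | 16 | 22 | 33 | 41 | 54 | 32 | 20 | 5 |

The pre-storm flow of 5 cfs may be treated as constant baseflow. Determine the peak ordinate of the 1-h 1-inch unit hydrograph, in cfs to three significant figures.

U_p ≈ 61.3 cfs

Direct runoff: 0.0, 1.0, 9.0, 11.0, 17.0, 28.0, 36.0, 49.0, 27.0, 15.0, 0.0 cfs; ΣQ_DR = 193.0 cfs, peak = 49.0 cfs.
Runoff depth d = ΣQ_DR·Δt / A = 193.0 × 3600 / (0.374 mi²) = 0.7997 in.
The 1-inch UH is the DRH scaled by (1 in)/d, so U_p = 49.0 × 1/0.7997 = 61.3 cfs.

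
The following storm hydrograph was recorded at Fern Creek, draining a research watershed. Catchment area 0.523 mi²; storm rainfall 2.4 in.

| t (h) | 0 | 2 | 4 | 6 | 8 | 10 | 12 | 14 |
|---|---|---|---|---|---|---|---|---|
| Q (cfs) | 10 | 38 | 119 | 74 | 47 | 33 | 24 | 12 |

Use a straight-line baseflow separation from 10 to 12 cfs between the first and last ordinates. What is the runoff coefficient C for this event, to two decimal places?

C ≈ 0.66

ΣQ_DR = 269.0 cfs; V = ΣQ_DR·Δt = 1.937 × 10^6 ft³.
Runoff depth d = V / A = 1.594 in.
C = d / P = 1.594 / 2.4 = 0.66.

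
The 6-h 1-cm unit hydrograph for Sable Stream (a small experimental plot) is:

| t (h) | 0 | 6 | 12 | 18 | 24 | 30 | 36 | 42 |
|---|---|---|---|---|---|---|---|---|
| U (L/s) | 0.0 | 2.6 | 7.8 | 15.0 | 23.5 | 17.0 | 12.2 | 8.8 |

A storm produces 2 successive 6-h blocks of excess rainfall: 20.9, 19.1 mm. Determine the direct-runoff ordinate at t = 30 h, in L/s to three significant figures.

Q ≈ 80.4 L/s

By discrete convolution, Q_j = Σ (P_i / 10 mm) · U_{j−i}.
At t = 30 h (j=5): Q = (20.9/10)·17.0 + (19.1/10)·23.5 = 80.4 L/s.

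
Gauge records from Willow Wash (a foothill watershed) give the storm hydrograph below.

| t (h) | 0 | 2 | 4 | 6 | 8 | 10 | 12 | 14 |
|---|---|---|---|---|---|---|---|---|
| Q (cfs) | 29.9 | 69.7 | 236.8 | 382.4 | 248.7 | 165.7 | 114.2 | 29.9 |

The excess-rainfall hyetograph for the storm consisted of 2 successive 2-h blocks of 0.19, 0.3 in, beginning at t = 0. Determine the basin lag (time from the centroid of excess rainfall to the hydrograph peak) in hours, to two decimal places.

t_L ≈ 3.78 h

Centroid of excess rainfall: t_c = Σ P_i·t̄_i / ΣP_i = 2.2245 h (block centres at 1, 3 h).
Hydrograph peak occurs at t = 6 h, so basin lag t_L = 6 − 2.2245 = 3.78 h.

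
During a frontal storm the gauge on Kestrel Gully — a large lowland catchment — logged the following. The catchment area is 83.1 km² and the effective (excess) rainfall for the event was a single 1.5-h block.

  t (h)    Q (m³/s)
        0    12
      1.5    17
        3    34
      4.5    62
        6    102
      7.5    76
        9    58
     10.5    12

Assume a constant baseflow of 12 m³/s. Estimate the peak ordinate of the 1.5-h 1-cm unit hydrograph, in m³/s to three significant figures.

U_p ≈ 50.0 m³/s

Direct runoff: 0.0, 5.0, 22.0, 50.0, 90.0, 64.0, 46.0, 0.0 m³/s; ΣQ_DR = 277.0 m³/s, peak = 90.0 m³/s.
Runoff depth d = ΣQ_DR·Δt / A = 277.0 × 5400 / (83.1 km²) = 18.00 mm.
The 1-cm UH is the DRH scaled by (10 mm)/d, so U_p = 90.0 × 10/18.00 = 50.0 m³/s.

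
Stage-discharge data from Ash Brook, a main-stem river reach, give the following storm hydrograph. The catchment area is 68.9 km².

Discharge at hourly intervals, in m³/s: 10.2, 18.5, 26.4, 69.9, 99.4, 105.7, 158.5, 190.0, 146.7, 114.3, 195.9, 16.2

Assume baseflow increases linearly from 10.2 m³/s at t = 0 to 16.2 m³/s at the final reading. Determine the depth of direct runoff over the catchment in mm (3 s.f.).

Direct runoff: 0.00, 7.75, 15.11, 58.06, 87.02, 92.77, 145.03, 175.98, 132.14, 99.19, 180.25, 0.00 m³/s; ΣQ_DR = 993.3 m³/s.
V = ΣQ_DR · Δt = 993.3 × 3600 s = 3.576 × 10^6 m³.
Over A = 68.9 km², depth = V / A = 51.9 mm.

d ≈ 51.9 mm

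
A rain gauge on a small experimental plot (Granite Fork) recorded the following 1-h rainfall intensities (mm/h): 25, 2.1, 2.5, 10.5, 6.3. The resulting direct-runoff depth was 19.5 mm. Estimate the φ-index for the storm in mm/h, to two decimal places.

Only the 2 blocks with intensity above φ contribute runoff: 25, 10.5 mm/h.
Σ(I−φ)·Δt = d  ⇒  (25+10.5 − 2φ)·1 = 19.5
φ = (35.50 − 19.5/1) / 2 = 8.00 mm/h.

φ ≈ 8.00 mm/h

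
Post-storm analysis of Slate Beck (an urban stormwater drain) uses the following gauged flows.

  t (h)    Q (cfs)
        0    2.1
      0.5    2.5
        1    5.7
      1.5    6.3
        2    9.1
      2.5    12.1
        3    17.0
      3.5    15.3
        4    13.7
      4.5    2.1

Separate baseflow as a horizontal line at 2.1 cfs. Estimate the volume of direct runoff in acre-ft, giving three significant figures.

V ≈ 2.68 acre-ft

Direct-runoff ordinates (Q − Q_b): 0.0, 0.4, 3.6, 4.2, 7.0, 10.0, 14.9, 13.2, 11.6, 0.0 cfs.
ΣQ_DR = 64.90 cfs.
With Δt = 0.5 h = 1800 s, V = ΣQ_DR · Δt = 64.90 × 1800 = 1.17 × 10^5 ft³ = 2.68 acre-ft.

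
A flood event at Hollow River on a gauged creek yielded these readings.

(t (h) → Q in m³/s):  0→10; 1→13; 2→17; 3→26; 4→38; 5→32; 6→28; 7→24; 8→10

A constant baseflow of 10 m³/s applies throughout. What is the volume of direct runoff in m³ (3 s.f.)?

V ≈ 3.89 × 10^5 m³

Direct-runoff ordinates (Q − Q_b): 0.0, 3.0, 7.0, 16.0, 28.0, 22.0, 18.0, 14.0, 0.0 m³/s.
ΣQ_DR = 108.0 m³/s.
With Δt = 1 h = 3600 s, V = ΣQ_DR · Δt = 108.0 × 3600 = 3.89 × 10^5 m³.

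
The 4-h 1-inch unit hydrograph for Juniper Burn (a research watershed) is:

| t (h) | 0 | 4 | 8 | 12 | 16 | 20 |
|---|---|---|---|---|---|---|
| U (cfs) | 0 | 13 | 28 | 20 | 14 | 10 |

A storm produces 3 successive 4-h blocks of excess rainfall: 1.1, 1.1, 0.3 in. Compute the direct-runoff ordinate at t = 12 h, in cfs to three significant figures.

By discrete convolution, Q_j = Σ (P_i / 1 in) · U_{j−i}.
At t = 12 h (j=3): Q = (1.1/1)·20 + (1.1/1)·28 + (0.3/1)·13 = 56.7 cfs.

Q ≈ 56.7 cfs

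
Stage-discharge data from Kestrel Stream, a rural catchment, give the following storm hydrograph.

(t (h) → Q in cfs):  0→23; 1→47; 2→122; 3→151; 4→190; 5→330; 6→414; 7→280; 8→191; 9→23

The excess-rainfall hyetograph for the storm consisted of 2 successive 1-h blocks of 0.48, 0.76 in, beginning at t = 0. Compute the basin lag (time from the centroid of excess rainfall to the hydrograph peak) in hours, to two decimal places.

t_L ≈ 4.89 h

Centroid of excess rainfall: t_c = Σ P_i·t̄_i / ΣP_i = 1.1129 h (block centres at 0.5, 1.5 h).
Hydrograph peak occurs at t = 6 h, so basin lag t_L = 6 − 1.1129 = 4.89 h.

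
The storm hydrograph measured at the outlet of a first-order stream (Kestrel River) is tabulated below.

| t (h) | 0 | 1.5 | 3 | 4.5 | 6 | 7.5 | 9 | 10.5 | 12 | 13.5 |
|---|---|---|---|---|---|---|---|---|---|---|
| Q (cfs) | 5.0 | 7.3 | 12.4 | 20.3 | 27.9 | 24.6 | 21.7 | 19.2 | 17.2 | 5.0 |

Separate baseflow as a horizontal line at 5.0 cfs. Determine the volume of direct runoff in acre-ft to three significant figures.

V ≈ 13.7 acre-ft

Direct-runoff ordinates (Q − Q_b): 0.0, 2.3, 7.4, 15.3, 22.9, 19.6, 16.7, 14.2, 12.2, 0.0 cfs.
ΣQ_DR = 110.6 cfs.
With Δt = 1.5 h = 5400 s, V = ΣQ_DR · Δt = 110.6 × 5400 = 5.97 × 10^5 ft³ = 13.7 acre-ft.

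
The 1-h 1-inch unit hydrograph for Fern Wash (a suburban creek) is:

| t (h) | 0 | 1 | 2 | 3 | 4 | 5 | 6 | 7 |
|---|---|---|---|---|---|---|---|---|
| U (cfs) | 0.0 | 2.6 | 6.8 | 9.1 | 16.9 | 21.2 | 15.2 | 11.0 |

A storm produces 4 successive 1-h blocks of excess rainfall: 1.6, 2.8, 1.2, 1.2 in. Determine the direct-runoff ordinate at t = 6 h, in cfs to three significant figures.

Q ≈ 115 cfs

By discrete convolution, Q_j = Σ (P_i / 1 in) · U_{j−i}.
At t = 6 h (j=6): Q = (1.6/1)·15.2 + (2.8/1)·21.2 + (1.2/1)·16.9 + (1.2/1)·9.1 = 115 cfs.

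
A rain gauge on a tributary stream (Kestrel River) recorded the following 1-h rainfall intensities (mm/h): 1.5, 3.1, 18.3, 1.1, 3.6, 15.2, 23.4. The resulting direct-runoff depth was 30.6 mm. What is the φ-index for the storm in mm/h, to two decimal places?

Only the 3 blocks with intensity above φ contribute runoff: 18.3, 15.2, 23.4 mm/h.
Σ(I−φ)·Δt = d  ⇒  (18.3+15.2+23.4 − 3φ)·1 = 30.6
φ = (56.90 − 30.6/1) / 3 = 8.77 mm/h.

φ ≈ 8.77 mm/h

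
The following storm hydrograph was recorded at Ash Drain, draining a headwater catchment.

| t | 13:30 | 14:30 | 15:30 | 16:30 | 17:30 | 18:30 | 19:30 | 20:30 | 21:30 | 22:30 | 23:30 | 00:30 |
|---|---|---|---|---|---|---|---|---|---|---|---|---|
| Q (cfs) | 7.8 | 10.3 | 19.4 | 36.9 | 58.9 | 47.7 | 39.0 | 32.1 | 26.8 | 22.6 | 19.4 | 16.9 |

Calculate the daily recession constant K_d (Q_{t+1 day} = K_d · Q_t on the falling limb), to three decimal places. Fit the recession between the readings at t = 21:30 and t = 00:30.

K_d ≈ 0.025

Between t = 21:30 and t = 00:30 the flow falls from 26.8 to 16.9 cfs over 3×1 h = 3 h.
Per-interval ratio K = (16.9/26.8)^(1/3) = 0.8575; K_d = K^(24/1) = 0.025.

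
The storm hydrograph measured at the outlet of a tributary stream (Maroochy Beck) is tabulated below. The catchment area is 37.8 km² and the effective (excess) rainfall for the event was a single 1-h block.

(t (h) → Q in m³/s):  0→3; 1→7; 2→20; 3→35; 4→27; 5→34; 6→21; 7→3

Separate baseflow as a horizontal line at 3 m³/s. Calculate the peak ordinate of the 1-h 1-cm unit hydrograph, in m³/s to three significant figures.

Direct runoff: 0.0, 4.0, 17.0, 32.0, 24.0, 31.0, 18.0, 0.0 m³/s; ΣQ_DR = 126.0 m³/s, peak = 32.0 m³/s.
Runoff depth d = ΣQ_DR·Δt / A = 126.0 × 3600 / (37.8 km²) = 12.00 mm.
The 1-cm UH is the DRH scaled by (10 mm)/d, so U_p = 32.0 × 10/12.00 = 26.7 m³/s.

U_p ≈ 26.7 m³/s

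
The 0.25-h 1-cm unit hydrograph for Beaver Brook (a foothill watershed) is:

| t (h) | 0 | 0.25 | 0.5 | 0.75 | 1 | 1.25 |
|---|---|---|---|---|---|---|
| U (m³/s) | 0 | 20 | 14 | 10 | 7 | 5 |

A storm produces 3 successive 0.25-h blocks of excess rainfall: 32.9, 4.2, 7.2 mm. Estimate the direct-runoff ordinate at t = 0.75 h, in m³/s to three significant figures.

By discrete convolution, Q_j = Σ (P_i / 10 mm) · U_{j−i}.
At t = 0.75 h (j=3): Q = (32.9/10)·10 + (4.2/10)·14 + (7.2/10)·20 = 53.2 m³/s.

Q ≈ 53.2 m³/s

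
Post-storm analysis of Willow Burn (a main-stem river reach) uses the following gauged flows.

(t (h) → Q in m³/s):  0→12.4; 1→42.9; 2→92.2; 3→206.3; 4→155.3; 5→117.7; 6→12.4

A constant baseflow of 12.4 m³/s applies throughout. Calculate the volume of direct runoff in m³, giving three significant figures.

Direct-runoff ordinates (Q − Q_b): 0.0, 30.5, 79.8, 193.9, 142.9, 105.3, 0.0 m³/s.
ΣQ_DR = 552.4 m³/s.
With Δt = 1 h = 3600 s, V = ΣQ_DR · Δt = 552.4 × 3600 = 1.99 × 10^6 m³.

V ≈ 1.99 × 10^6 m³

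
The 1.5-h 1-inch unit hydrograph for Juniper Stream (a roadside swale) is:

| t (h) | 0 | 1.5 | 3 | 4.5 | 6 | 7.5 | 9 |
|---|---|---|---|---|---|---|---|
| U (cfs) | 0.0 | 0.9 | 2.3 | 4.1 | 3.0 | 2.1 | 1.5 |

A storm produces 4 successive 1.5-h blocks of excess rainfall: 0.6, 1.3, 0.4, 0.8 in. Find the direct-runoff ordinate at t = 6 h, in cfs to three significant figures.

Q ≈ 8.77 cfs

By discrete convolution, Q_j = Σ (P_i / 1 in) · U_{j−i}.
At t = 6 h (j=4): Q = (0.6/1)·3.0 + (1.3/1)·4.1 + (0.4/1)·2.3 + (0.8/1)·0.9 = 8.77 cfs.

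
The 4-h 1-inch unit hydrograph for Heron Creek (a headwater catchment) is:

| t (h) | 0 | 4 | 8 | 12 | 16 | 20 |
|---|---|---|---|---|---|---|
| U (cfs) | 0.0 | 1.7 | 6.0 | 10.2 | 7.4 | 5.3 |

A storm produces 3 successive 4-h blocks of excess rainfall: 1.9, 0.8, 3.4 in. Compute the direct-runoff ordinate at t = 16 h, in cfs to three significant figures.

Q ≈ 42.6 cfs

By discrete convolution, Q_j = Σ (P_i / 1 in) · U_{j−i}.
At t = 16 h (j=4): Q = (1.9/1)·7.4 + (0.8/1)·10.2 + (3.4/1)·6.0 = 42.6 cfs.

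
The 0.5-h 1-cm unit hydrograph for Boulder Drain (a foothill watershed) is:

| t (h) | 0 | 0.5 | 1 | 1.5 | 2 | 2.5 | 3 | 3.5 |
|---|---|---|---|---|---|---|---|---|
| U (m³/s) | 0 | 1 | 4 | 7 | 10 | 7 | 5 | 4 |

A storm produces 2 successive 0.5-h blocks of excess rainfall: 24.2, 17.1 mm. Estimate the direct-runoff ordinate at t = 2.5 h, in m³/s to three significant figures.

By discrete convolution, Q_j = Σ (P_i / 10 mm) · U_{j−i}.
At t = 2.5 h (j=5): Q = (24.2/10)·7 + (17.1/10)·10 = 34.0 m³/s.

Q ≈ 34.0 m³/s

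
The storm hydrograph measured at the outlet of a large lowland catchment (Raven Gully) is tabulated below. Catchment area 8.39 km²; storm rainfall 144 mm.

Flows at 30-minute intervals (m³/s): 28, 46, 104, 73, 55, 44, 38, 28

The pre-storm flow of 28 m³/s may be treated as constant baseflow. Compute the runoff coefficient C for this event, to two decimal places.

C ≈ 0.29

ΣQ_DR = 192.0 m³/s; V = ΣQ_DR·Δt = 3.456 × 10^5 m³.
Runoff depth d = V / A = 41.19 mm.
C = d / P = 41.19 / 144 = 0.29.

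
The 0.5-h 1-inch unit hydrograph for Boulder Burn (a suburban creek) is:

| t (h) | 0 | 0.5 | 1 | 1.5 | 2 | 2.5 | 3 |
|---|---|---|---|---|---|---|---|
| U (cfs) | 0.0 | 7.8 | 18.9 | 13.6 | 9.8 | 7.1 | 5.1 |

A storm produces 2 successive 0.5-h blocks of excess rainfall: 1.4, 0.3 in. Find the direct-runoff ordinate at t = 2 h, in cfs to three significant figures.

By discrete convolution, Q_j = Σ (P_i / 1 in) · U_{j−i}.
At t = 2 h (j=4): Q = (1.4/1)·9.8 + (0.3/1)·13.6 = 17.8 cfs.

Q ≈ 17.8 cfs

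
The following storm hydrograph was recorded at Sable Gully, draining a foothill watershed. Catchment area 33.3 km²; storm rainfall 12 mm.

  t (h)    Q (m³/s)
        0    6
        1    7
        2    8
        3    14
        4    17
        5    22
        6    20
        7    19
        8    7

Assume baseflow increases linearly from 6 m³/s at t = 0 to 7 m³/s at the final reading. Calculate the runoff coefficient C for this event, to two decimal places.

ΣQ_DR = 61.50 m³/s; V = ΣQ_DR·Δt = 2.214 × 10^5 m³.
Runoff depth d = V / A = 6.649 mm.
C = d / P = 6.649 / 12 = 0.55.

C ≈ 0.55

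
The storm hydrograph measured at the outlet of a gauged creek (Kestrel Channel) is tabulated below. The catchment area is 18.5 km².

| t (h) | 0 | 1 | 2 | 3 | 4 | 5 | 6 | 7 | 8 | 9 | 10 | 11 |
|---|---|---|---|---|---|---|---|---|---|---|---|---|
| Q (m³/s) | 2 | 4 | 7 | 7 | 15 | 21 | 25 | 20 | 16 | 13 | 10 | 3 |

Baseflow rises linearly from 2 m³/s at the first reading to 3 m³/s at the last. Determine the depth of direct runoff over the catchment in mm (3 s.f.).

Direct runoff: 0.00, 1.91, 4.82, 4.73, 12.64, 18.55, 22.45, 17.36, 13.27, 10.18, 7.09, 0.00 m³/s; ΣQ_DR = 113.0 m³/s.
V = ΣQ_DR · Δt = 113.0 × 3600 s = 4.068 × 10^5 m³.
Over A = 18.5 km², depth = V / A = 22.0 mm.

d ≈ 22.0 mm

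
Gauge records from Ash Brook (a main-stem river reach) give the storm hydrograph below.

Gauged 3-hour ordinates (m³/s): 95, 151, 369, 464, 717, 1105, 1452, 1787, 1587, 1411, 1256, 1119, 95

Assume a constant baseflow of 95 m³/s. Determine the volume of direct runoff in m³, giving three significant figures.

Direct-runoff ordinates (Q − Q_b): 0.0, 56.0, 274.0, 369.0, 622.0, 1010.0, 1357.0, 1692.0, 1492.0, 1316.0, 1161.0, 1024.0, 0.0 m³/s.
ΣQ_DR = 10370 m³/s.
With Δt = 3 h = 10800 s, V = ΣQ_DR · Δt = 10370 × 10800 = 1.12 × 10^8 m³.

V ≈ 1.12 × 10^8 m³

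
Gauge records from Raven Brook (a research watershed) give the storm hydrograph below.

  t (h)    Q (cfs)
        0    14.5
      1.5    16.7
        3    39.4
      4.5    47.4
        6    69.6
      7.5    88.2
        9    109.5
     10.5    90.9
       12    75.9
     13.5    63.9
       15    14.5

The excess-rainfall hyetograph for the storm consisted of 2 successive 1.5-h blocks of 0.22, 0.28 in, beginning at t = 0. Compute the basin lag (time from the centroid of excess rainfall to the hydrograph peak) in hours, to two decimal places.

Centroid of excess rainfall: t_c = Σ P_i·t̄_i / ΣP_i = 1.5900 h (block centres at 0.75, 2.25 h).
Hydrograph peak occurs at t = 9 h, so basin lag t_L = 9 − 1.5900 = 7.41 h.

t_L ≈ 7.41 h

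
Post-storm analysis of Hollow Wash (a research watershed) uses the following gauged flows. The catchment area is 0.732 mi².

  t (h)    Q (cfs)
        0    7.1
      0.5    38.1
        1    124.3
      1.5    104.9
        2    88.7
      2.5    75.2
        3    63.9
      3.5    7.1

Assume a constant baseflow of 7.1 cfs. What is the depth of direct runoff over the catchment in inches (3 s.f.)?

d ≈ 0.479 in

Direct runoff: 0.0, 31.0, 117.2, 97.8, 81.6, 68.1, 56.8, 0.0 cfs; ΣQ_DR = 452.5 cfs.
V = ΣQ_DR · Δt = 452.5 × 1800 s = 8.145 × 10^5 ft³.
Over A = 0.732 mi², depth = V / A = 0.479 in.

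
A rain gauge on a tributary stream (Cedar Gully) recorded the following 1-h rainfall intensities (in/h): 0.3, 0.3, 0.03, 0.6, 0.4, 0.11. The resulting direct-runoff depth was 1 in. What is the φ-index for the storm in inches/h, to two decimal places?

Only the 4 blocks with intensity above φ contribute runoff: 0.3, 0.3, 0.6, 0.4 in/h.
Σ(I−φ)·Δt = d  ⇒  (0.3+0.3+0.6+0.4 − 4φ)·1 = 1
φ = (1.600 − 1/1) / 4 = 0.15 in/h.

φ ≈ 0.15 in/h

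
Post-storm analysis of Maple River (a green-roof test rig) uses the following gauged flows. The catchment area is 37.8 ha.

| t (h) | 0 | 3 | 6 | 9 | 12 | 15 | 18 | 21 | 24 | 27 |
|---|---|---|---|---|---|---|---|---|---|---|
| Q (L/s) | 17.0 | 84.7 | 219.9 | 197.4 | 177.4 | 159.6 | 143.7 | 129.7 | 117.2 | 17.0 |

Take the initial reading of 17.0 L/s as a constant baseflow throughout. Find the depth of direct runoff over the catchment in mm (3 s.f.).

d ≈ 31.2 mm

Direct runoff: 0.0, 67.7, 202.9, 180.4, 160.4, 142.6, 126.7, 112.7, 100.2, 0.0 L/s; ΣQ_DR = 1094 L/s.
V = ΣQ_DR · Δt = 1094 × 10800 s = 1.181 × 10^7 L.
Over A = 37.8 ha, depth = V / A = 31.2 mm.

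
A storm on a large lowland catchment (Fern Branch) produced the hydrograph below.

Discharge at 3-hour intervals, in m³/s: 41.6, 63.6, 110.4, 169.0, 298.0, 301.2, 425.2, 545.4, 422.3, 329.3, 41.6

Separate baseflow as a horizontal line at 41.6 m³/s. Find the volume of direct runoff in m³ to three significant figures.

V ≈ 2.47 × 10^7 m³

Direct-runoff ordinates (Q − Q_b): 0.0, 22.0, 68.8, 127.4, 256.4, 259.6, 383.6, 503.8, 380.7, 287.7, 0.0 m³/s.
ΣQ_DR = 2290 m³/s.
With Δt = 3 h = 10800 s, V = ΣQ_DR · Δt = 2290 × 10800 = 2.47 × 10^7 m³.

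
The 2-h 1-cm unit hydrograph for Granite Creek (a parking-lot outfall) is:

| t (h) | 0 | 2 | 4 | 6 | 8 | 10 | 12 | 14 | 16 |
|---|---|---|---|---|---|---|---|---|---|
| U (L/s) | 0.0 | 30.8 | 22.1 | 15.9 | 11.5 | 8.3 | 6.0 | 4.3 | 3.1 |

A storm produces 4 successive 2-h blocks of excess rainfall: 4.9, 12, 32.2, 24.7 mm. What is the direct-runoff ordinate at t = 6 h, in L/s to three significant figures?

Q ≈ 133 L/s

By discrete convolution, Q_j = Σ (P_i / 10 mm) · U_{j−i}.
At t = 6 h (j=3): Q = (4.9/10)·15.9 + (12/10)·22.1 + (32.2/10)·30.8 + (24.7/10)·0.0 = 133 L/s.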